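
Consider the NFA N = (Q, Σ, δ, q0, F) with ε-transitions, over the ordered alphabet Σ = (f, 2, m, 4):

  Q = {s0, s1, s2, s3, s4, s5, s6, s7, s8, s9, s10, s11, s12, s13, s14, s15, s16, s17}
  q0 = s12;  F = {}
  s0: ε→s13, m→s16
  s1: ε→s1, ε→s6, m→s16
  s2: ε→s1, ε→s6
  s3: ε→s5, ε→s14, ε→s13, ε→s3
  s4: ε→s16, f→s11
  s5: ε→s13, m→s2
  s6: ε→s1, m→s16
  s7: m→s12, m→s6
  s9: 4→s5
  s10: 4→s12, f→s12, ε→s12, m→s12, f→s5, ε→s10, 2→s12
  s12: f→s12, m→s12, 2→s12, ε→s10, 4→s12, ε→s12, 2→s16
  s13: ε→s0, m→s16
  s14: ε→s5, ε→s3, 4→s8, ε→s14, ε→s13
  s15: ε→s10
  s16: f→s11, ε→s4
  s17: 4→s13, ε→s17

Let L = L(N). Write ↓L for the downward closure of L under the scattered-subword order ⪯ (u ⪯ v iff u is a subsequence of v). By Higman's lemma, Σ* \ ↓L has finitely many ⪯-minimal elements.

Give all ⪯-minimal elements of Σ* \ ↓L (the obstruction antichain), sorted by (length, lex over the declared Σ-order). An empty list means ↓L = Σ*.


min(Σ*\↓L) = [ε].

|Q|=18, |F|=0, |δ|=46 (24 ε).
min D↑ (1 st, q0=0, F={0}): 0:f→0,2→0,m→0,4→0 [Hopcroft].
ε ∈ L(D↑) — L = ∅.


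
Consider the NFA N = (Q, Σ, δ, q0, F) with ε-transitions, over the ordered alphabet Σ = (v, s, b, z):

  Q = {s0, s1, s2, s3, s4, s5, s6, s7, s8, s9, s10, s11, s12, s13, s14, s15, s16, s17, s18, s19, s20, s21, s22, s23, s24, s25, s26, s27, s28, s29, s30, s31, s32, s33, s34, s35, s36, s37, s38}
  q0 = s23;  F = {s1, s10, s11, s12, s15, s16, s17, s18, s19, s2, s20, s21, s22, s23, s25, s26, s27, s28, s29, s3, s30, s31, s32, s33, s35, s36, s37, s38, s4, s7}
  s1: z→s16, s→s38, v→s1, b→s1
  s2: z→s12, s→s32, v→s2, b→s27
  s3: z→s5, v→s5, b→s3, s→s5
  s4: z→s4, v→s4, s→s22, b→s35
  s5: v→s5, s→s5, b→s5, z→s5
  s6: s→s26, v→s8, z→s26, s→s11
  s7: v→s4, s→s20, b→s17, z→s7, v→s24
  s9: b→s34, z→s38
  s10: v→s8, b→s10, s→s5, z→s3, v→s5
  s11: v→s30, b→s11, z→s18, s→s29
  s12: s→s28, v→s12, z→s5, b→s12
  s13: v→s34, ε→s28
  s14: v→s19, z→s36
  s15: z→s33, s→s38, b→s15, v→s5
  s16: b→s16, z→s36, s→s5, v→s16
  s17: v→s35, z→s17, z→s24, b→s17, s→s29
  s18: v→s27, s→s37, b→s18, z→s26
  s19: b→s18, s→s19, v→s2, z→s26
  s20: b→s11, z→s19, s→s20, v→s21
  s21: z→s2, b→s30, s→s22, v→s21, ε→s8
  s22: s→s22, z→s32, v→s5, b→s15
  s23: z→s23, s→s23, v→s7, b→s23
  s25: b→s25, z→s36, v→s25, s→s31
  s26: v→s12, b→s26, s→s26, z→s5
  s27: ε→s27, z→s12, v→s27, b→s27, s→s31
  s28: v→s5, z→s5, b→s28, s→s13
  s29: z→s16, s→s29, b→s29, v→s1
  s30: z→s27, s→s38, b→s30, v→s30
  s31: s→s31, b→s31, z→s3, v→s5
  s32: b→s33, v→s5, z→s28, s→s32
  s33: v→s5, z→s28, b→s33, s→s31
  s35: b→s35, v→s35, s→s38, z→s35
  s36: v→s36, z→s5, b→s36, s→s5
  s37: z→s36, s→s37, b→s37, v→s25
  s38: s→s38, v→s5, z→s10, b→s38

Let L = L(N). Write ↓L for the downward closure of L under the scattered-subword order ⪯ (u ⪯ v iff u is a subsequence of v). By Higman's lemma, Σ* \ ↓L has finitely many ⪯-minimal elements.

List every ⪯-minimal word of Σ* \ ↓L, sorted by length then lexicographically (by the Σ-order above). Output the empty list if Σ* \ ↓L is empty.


Antichain: [vvsv, vszzz, vbszs].

|Q|=39, |F|=30, |δ|=139 (3 ε).
min D↑ (31 st, q0=0, F={11}): 0:v→1,s→0,b→0,z→0 1:v→2,s→3,b→4,z→1 2:v→2,s→5,b→6,z→2 3:v→7,s→3,b→8,z→9 4:v→6,s→10,b→4,z→4 5:v→11,s→5,b→12,z→13 6:v→6,s→14,b→6,z→6 7:v→7,s→5,b→15,z→16 8:v→15,s→10,b→8,z→17 9:v→16,s→9,b→17,z→18 10:v→19,s→10,b→10,z→20 11:v→11,s→11,b→11,z→11 12:v→11,s→14,b→12,z→21 13:v→11,s→13,b→21,z→22 14:v→11,s→14,b→14,z→23 15:v→15,s→14,b→15,z→24 16:v→16,s→13,b→24,z→25 17:v→24,s→26,b→17,z→18 18:v→25,s→18,b→18,z→11 19:v→19,s→14,b→19,z→20 20:v→20,s→11,b→20,z→27 21:v→11,s→28,b→21,z→22 22:v→11,s→22,b→22,z→11 23:v→11,s→11,b→23,z→29 24:v→24,s→28,b→24,z→25 25:v→25,s→22,b→25,z→11 26:v→30,s→26,b→26,z→27 27:v→27,s→11,b→27,z→11 28:v→11,s→28,b→28,z→29 29:v→11,s→11,b→29,z→11 30:v→30,s→28,b→30,z→27.
'vvsv': run [35, 34, 25, 13, 3] end={s34,s5,s8} ∉↓L; 4/4 single-dels accept.
'vszzz': |S_i|=[35, 34, 29, 20, 8, 1] end={s5} — reject; 5/5 deletions ∈↓L.
'vbszs': N↓-sim [35, 34, 26, 17, 6, 1] end={s5} ∉↓L; 5/5 single-dels accept.
3 words, ⪯-incomp.


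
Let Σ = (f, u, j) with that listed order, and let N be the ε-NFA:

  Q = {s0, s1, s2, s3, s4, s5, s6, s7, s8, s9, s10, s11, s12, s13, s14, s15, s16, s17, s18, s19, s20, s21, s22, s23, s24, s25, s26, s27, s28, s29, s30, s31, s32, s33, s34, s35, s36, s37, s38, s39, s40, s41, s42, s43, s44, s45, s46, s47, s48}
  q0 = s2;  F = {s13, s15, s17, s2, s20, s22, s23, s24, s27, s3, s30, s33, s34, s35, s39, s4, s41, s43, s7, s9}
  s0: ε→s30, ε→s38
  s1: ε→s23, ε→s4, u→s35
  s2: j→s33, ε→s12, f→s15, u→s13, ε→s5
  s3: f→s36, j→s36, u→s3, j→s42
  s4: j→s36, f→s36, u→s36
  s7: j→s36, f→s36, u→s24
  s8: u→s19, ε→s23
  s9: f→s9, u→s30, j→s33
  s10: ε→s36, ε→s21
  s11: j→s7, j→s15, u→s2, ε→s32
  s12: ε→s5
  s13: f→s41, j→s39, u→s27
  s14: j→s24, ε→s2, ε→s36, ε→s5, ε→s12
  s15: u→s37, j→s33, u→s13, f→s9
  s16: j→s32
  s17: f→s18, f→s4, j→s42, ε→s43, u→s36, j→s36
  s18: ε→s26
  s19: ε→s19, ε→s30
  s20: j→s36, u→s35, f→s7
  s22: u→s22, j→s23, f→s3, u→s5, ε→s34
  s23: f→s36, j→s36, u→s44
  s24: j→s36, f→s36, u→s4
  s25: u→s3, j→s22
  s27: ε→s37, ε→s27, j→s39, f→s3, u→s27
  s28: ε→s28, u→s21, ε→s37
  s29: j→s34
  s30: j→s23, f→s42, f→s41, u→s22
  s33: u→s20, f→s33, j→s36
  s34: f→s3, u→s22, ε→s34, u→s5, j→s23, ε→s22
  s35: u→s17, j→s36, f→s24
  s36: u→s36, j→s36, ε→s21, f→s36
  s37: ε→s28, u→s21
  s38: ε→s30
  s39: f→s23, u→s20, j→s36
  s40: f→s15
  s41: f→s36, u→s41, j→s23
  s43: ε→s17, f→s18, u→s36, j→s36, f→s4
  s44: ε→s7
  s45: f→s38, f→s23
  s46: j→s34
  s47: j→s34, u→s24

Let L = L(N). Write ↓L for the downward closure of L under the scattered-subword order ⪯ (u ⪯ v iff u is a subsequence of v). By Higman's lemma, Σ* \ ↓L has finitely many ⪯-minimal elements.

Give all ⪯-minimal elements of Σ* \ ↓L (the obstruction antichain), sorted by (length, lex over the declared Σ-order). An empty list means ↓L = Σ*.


|Q|=49, |F|=20, |δ|=120 (31 ε).
min D↑ (19 st, q0=0, F={9}): 0:f→1,u→2,j→3 1:f→4,u→2,j→3 2:f→5,u→6,j→7 3:f→3,u→8,j→9 4:f→4,u→10,j→3 5:f→9,u→5,j→11 6:f→12,u→6,j→7 7:f→11,u→8,j→9 8:f→13,u→14,j→9 9:f→9,u→9,j→9 10:f→5,u→15,j→11 11:f→9,u→13,j→9 12:f→9,u→12,j→9 13:f→9,u→16,j→9 14:f→16,u→17,j→9 15:f→12,u→15,j→11 16:f→9,u→18,j→9 17:f→18,u→9,j→9 18:f→9,u→9,j→9.
'jj': |S_i|=[30, 16, 3] end={s21,s36,s42} ∉↓L; 2/2 single-dels accept.
'uff': N↓-sim [30, 25, 12, 2] end={s21,s36} — reject; 3/3 single-dels accept.
'uufj': N↓-sim [30, 25, 23, 11, 3] end={s21,s36,s42} ∉↓L; 4/4 deletions ∈↓L.
'ffujf': |S_i|=[30, 28, 22, 20, 8, 2] end={s21,s36} — reject; 5/5 deletions ∈↓L.
'juuuu': |S_i|=[30, 16, 13, 10, 8, 2] end={s21,s36} ∉↓L; 5/5 deletions ∈↓L.
5 minimals (antichain).

Antichain: [jj, uff, uufj, ffujf, juuuu].


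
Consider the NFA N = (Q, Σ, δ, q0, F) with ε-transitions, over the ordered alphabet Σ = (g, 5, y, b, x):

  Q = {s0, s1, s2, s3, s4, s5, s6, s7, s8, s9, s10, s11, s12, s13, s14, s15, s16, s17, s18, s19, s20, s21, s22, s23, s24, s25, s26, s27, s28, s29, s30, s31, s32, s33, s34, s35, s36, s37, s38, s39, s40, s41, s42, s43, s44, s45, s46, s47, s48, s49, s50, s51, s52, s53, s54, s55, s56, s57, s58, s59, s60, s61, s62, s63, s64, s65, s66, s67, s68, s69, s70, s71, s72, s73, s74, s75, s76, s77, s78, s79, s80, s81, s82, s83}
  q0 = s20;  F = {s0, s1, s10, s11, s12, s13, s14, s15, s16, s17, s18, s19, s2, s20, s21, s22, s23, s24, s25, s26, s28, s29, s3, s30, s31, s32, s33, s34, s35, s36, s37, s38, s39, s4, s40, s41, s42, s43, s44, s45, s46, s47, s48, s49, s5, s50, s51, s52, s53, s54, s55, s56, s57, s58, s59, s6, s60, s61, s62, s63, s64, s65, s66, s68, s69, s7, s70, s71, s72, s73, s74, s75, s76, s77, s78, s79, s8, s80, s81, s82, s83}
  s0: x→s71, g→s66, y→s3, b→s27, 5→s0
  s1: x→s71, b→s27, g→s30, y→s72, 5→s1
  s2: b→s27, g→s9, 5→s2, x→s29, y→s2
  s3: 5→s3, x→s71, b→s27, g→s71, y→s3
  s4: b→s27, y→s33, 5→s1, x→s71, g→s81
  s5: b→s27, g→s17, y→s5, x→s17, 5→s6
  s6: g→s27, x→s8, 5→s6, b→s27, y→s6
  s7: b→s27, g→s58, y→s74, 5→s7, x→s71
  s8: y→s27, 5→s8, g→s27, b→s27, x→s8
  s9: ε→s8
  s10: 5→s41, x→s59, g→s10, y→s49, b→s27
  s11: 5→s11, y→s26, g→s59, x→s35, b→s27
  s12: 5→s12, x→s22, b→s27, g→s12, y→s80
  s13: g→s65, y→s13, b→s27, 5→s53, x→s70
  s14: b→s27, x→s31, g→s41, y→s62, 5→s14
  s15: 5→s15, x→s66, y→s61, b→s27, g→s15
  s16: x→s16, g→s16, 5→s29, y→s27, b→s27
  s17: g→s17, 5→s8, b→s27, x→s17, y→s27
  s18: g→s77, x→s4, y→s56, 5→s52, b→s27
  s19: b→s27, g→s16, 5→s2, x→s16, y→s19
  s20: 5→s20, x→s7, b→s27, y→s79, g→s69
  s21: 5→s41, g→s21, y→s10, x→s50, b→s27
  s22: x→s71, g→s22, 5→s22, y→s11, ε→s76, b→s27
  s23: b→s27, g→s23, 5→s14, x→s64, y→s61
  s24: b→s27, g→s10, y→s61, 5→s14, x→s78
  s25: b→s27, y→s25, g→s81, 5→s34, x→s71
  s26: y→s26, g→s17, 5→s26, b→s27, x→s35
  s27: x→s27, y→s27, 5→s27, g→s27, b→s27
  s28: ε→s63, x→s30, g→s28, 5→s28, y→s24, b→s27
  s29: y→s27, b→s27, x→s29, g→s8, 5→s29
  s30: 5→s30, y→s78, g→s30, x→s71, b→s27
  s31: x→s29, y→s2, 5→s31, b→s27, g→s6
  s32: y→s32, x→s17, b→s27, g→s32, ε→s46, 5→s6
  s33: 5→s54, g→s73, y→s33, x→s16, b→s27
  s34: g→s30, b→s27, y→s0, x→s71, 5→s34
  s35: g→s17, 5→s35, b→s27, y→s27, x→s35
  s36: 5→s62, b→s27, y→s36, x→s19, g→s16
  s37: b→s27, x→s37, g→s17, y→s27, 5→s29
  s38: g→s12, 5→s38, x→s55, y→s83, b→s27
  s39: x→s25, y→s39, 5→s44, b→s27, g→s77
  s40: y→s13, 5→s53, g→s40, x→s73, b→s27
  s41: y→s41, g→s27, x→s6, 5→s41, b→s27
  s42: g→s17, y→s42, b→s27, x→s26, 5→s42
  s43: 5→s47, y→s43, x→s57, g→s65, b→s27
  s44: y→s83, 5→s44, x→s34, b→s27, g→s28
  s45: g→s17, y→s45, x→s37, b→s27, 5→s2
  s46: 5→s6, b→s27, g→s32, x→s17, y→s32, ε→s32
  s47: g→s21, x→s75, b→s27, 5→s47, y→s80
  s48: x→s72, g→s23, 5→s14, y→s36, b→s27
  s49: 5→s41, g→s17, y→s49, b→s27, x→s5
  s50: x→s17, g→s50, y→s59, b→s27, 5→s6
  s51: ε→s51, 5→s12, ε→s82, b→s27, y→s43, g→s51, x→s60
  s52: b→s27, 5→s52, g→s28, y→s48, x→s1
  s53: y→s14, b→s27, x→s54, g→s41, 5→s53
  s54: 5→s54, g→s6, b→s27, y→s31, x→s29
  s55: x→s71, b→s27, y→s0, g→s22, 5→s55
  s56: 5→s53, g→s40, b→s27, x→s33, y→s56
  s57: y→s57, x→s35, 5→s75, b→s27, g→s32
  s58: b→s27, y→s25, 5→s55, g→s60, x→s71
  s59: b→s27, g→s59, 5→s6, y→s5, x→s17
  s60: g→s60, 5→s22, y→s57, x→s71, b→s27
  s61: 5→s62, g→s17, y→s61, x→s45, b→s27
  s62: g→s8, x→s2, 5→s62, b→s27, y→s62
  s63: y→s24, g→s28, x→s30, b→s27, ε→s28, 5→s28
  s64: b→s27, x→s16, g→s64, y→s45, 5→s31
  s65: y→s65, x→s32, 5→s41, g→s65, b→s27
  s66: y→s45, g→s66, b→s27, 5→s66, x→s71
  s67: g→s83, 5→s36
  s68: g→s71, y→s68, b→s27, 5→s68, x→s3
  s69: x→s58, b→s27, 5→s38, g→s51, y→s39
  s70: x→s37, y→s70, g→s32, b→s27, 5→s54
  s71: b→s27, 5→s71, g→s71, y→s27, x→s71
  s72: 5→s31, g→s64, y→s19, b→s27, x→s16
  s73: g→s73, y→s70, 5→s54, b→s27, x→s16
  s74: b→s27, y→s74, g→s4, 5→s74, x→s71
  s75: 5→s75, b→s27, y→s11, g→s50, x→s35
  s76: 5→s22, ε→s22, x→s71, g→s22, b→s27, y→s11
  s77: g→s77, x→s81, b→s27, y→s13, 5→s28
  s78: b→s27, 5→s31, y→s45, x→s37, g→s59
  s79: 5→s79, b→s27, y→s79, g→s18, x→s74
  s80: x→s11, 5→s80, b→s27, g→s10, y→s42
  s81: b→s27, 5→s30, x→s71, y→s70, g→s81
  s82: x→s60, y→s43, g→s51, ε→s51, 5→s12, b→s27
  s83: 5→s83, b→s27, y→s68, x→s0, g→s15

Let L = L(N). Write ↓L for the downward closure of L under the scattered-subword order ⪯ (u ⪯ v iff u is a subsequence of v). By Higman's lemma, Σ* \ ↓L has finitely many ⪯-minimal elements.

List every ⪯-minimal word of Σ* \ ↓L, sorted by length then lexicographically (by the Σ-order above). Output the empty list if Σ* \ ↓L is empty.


|Q|=84, |F|=81, |δ|=422 (10 ε).
min D↑ (78 st, q0=0, F={3}): 0:g→1,5→0,y→2,b→3,x→4 1:g→5,5→6,y→7,b→3,x→8 2:g→9,5→2,y→2,b→3,x→10 3:g→3,5→3,y→3,b→3,x→3 4:g→8,5→4,y→10,b→3,x→11 5:g→5,5→12,y→13,b→3,x→14 6:g→12,5→6,y→15,b→3,x→16 7:g→17,5→18,y→7,b→3,x→19 8:g→14,5→16,y→19,b→3,x→11 9:g→17,5→20,y→21,b→3,x→22 10:g→22,5→10,y→10,b→3,x→11 11:g→11,5→11,y→3,b→3,x→11 12:g→12,5→12,y→23,b→3,x→24 13:g→25,5→26,y→13,b→3,x→27 14:g→14,5→24,y→27,b→3,x→11 15:g→28,5→15,y→29,b→3,x→30 16:g→24,5→16,y→30,b→3,x→11 17:g→17,5→31,y→32,b→3,x→33 18:g→31,5→18,y→15,b→3,x→34 19:g→33,5→34,y→19,b→3,x→11 20:g→31,5→20,y→35,b→3,x→36 21:g→37,5→38,y→21,b→3,x→39 22:g→33,5→36,y→39,b→3,x→11 23:g→40,5→23,y→41,b→3,x→42 24:g→24,5→24,y→42,b→3,x→11 25:g→25,5→43,y→25,b→3,x→44 26:g→45,5→26,y→23,b→3,x→46 27:g→44,5→46,y→27,b→3,x→47 28:g→28,5→28,y→48,b→3,x→49 29:g→11,5→29,y→29,b→3,x→50 30:g→49,5→30,y→50,b→3,x→11 31:g→31,5→31,y→51,b→3,x→52 32:g→25,5→38,y→32,b→3,x→53 33:g→33,5→52,y→53,b→3,x→11 34:g→52,5→34,y→30,b→3,x→11 35:g→54,5→55,y→56,b→3,x→57 36:g→52,5→36,y→57,b→3,x→11 37:g→37,5→38,y→32,b→3,x→58 38:g→43,5→38,y→55,b→3,x→59 39:g→58,5→59,y→39,b→3,x→60 40:g→40,5→43,y→61,b→3,x→62 41:g→63,5→41,y→41,b→3,x→64 42:g→62,5→42,y→64,b→3,x→47 43:g→3,5→43,y→43,b→3,x→65 44:g→44,5→65,y→44,b→3,x→63 45:g→45,5→43,y→40,b→3,x→66 46:g→66,5→46,y→42,b→3,x→47 47:g→63,5→47,y→3,b→3,x→47 48:g→63,5→67,y→48,b→3,x→68 49:g→49,5→49,y→68,b→3,x→11 50:g→11,5→50,y→50,b→3,x→11 51:g→40,5→55,y→48,b→3,x→69 52:g→52,5→52,y→69,b→3,x→11 53:g→44,5→59,y→53,b→3,x→70 54:g→54,5→55,y→48,b→3,x→71 55:g→43,5→55,y→67,b→3,x→72 56:g→60,5→67,y→56,b→3,x→73 57:g→71,5→72,y→73,b→3,x→60 58:g→58,5→59,y→53,b→3,x→60 59:g→65,5→59,y→72,b→3,x→74 60:g→60,5→74,y→3,b→3,x→60 61:g→63,5→43,y→61,b→3,x→75 62:g→62,5→65,y→75,b→3,x→63 63:g→63,5→76,y→3,b→3,x→63 64:g→63,5→64,y→64,b→3,x→47 65:g→3,5→65,y→65,b→3,x→76 66:g→66,5→65,y→62,b→3,x→63 67:g→76,5→67,y→67,b→3,x→77 68:g→63,5→77,y→68,b→3,x→70 69:g→62,5→72,y→68,b→3,x→70 70:g→63,5→74,y→3,b→3,x→70 71:g→71,5→72,y→68,b→3,x→60 72:g→65,5→72,y→77,b→3,x→74 73:g→60,5→77,y→73,b→3,x→60 74:g→76,5→74,y→3,b→3,x→74 75:g→63,5→65,y→75,b→3,x→63 76:g→3,5→76,y→3,b→3,x→76 77:g→76,5→77,y→77,b→3,x→74 (ε-aug+det+¬).
'b': run [83, 1] end={s27} ∉↓L; 1/1 deletions ∈↓L.
'xxy': run [83, 46, 8, 1] end={s27} ∉↓L; 3/3 del acc.
'ggyg5g': N↓-sim [83, 79, 57, 38, 15, 4, 1] end={s27} — reject; 6/6 single-dels accept.
'g5yygy': run [83, 79, 57, 39, 23, 7, 1] end={s27} — reject; 6/6 single-dels accept.
'ygy5gg': N↓-sim [83, 71, 52, 38, 12, 5, 1] end={s27} — reject; 6/6 single-dels accept.
5 words, ⪯-incomp.

Antichain: [b, xxy, ggyg5g, g5yygy, ygy5gg].


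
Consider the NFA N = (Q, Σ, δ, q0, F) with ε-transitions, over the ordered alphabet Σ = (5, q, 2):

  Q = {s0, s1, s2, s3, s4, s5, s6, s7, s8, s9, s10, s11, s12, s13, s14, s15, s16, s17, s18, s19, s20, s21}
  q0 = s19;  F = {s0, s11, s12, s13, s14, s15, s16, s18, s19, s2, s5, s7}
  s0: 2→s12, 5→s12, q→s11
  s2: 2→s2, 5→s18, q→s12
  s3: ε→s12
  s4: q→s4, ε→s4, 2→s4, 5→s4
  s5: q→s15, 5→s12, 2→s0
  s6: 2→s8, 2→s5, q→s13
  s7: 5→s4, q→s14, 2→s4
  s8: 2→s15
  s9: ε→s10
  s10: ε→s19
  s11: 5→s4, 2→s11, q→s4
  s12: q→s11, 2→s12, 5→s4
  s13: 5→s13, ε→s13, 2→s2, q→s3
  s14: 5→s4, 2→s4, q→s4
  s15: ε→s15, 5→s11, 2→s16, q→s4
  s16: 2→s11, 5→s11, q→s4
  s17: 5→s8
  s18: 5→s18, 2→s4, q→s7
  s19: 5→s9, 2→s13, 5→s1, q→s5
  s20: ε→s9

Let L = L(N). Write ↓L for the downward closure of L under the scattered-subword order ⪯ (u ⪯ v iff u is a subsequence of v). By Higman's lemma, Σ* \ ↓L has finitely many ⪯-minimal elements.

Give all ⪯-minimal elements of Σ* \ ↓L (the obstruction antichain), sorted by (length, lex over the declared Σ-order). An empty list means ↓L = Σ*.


|Q|=22, |F|=12, |δ|=52 (7 ε).
min D↑ (13 st, q0=0, F={7}): 0:5→0,q→1,2→2 1:5→3,q→4,2→5 2:5→2,q→3,2→6 3:5→7,q→8,2→3 4:5→8,q→7,2→9 5:5→3,q→8,2→3 6:5→10,q→3,2→6 7:5→7,q→7,2→7 8:5→7,q→7,2→8 9:5→8,q→7,2→8 10:5→10,q→11,2→7 11:5→7,q→12,2→7 12:5→7,q→7,2→7.
'q55': N↓-sim [17, 10, 3, 1] end={s4} — reject; 3/3 del acc.
'qqq': run [17, 10, 5, 1] end={s4} — reject; 3/3 single-dels accept.
'2q5': N↓-sim [17, 11, 6, 1] end={s4} — reject; 3/3 deletions ∈↓L.
'q225': |S_i|=[17, 10, 5, 3, 1] end={s4} ∉↓L; 4/4 del acc.
'2252': N↓-sim [17, 11, 7, 4, 1] end={s4} rej; 4/4 deletions ∈↓L.
5 minimals (antichain).

A = [q55, qqq, 2q5, q225, 2252].


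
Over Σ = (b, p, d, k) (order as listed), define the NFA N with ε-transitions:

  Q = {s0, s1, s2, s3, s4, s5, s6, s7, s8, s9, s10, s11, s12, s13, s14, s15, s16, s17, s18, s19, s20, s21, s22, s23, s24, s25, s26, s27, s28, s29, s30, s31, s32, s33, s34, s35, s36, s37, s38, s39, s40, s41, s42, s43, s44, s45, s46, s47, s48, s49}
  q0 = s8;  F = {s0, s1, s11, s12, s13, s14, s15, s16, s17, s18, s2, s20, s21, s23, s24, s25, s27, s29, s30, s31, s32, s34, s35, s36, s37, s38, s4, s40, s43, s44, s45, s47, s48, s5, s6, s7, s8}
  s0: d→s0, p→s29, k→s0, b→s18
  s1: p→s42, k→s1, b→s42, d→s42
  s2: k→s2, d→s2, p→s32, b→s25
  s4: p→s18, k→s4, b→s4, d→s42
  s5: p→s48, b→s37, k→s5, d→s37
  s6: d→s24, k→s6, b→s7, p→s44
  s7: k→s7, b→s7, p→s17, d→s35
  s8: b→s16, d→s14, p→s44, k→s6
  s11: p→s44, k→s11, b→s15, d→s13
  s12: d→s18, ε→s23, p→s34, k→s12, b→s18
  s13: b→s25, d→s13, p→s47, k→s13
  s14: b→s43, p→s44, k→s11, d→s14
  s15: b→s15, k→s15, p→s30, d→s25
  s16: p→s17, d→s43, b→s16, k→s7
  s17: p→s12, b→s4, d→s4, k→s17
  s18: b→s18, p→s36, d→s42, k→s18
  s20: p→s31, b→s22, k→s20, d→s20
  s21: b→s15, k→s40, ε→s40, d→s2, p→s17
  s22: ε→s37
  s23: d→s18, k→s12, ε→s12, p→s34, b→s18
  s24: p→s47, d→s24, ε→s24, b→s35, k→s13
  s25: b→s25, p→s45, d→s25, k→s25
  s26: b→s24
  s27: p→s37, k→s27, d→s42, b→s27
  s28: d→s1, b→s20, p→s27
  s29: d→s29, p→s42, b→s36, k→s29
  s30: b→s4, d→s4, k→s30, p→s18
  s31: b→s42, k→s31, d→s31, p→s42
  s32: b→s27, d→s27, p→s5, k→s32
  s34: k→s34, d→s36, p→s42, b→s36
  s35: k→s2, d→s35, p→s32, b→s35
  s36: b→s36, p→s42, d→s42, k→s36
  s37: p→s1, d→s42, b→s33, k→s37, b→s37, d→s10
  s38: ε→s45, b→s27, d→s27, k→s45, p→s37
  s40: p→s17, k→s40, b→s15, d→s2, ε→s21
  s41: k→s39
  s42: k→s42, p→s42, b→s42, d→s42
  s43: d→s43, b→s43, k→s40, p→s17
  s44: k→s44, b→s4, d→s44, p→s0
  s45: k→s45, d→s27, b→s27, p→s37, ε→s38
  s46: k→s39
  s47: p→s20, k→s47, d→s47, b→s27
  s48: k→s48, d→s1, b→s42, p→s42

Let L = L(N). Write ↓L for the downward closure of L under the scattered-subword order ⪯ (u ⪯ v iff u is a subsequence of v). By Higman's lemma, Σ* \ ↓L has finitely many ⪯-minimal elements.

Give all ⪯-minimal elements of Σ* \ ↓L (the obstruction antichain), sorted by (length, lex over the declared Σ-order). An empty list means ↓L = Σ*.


|Q|=50, |F|=37, |δ|=168 (8 ε).
min D↑ (35 st, q0=0, F={16}): 0:b→1,p→2,d→3,k→4 1:b→1,p→5,d→6,k→7 2:b→8,p→9,d→2,k→2 3:b→6,p→2,d→3,k→10 4:b→7,p→2,d→11,k→4 5:b→8,p→12,d→8,k→5 6:b→6,p→5,d→6,k→13 7:b→7,p→5,d→14,k→7 8:b→8,p→15,d→16,k→8 9:b→15,p→17,d→9,k→9 10:b→18,p→2,d→19,k→10 11:b→14,p→20,d→11,k→19 12:b→15,p→21,d→15,k→12 13:b→18,p→5,d→22,k→13 14:b→14,p→23,d→14,k→22 15:b→15,p→24,d→16,k→15 16:b→16,p→16,d→16,k→16 17:b→24,p→16,d→17,k→17 18:b→18,p→25,d→26,k→18 19:b→26,p→20,d→19,k→19 20:b→27,p→28,d→20,k→20 21:b→24,p→16,d→24,k→21 22:b→26,p→23,d→22,k→22 23:b→27,p→29,d→27,k→23 24:b→24,p→16,d→16,k→24 25:b→8,p→15,d→8,k→25 26:b→26,p→30,d→26,k→26 27:b→27,p→31,d→16,k→27 28:b→31,p→32,d→28,k→28 29:b→31,p→33,d→31,k→29 30:b→27,p→31,d→27,k→30 31:b→31,p→34,d→16,k→31 32:b→16,p→16,d→32,k→32 33:b→16,p→16,d→34,k→33 34:b→16,p→16,d→16,k→34 (ε-aug+det+¬).
'pbd': N↓-sim [41, 26, 10, 2] end={s10,s42} ∉↓L; 3/3 single-dels accept.
'bpdd': run [41, 29, 19, 9, 2] end={s10,s42} rej; 4/4 deletions ∈↓L.
'pppp': N↓-sim [41, 26, 17, 7, 1] end={s42} ∉↓L; 4/4 del acc.
'dkbppd': |S_i|=[41, 37, 33, 15, 12, 7, 2] end={s10,s42} rej; 6/6 single-dels accept.
'kdpppb': |S_i|=[41, 37, 26, 19, 12, 4, 1] end={s42} — reject; 6/6 single-dels accept.
5 minimals (antichain).

A = [pbd, bpdd, pppp, dkbppd, kdpppb].


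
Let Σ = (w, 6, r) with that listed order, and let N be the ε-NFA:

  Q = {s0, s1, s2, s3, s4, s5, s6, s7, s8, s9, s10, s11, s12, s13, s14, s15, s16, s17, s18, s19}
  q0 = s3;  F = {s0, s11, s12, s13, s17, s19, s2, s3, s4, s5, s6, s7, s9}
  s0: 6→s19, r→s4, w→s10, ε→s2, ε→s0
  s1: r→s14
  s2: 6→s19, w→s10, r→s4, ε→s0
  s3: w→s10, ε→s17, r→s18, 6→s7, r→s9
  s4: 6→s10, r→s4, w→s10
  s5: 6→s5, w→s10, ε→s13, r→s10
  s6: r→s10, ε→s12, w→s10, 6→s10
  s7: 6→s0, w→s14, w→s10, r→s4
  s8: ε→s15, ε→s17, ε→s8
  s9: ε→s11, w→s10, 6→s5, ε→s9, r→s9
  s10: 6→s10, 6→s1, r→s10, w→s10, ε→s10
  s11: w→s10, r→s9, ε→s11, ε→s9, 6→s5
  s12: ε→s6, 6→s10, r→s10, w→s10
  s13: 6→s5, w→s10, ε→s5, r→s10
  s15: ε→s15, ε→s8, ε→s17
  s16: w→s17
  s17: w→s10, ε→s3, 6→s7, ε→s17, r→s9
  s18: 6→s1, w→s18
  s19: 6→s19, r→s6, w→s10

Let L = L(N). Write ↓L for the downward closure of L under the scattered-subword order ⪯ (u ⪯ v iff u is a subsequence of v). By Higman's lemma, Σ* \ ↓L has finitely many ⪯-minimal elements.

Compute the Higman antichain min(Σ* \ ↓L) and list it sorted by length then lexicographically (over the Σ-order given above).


|Q|=20, |F|=13, |δ|=70 (21 ε).
min D↑ (9 st, q0=0, F={1}): 0:w→1,6→2,r→3 1:w→1,6→1,r→1 2:w→1,6→4,r→5 3:w→1,6→6,r→3 4:w→1,6→7,r→5 5:w→1,6→1,r→5 6:w→1,6→6,r→1 7:w→1,6→7,r→8 8:w→1,6→1,r→1 (ε-aug+det+¬).
'w': |S_i|=[17, 4] end={s1,s10,s14,s18} — reject; 1/1 deletions ∈↓L.
'6r6': run [17, 12, 6, 3] end={s1,s10,s14} rej; 3/3 del acc.
'r6r': |S_i|=[17, 11, 5, 3] end={s1,s10,s14} ∉↓L; 3/3 single-dels accept.
'666rr': |S_i|=[17, 12, 11, 8, 5, 3] end={s1,s10,s14} rej; 5/5 del acc.
4 words, ⪯-incomp.

min(Σ*\↓L) = [w, 6r6, r6r, 666rr].


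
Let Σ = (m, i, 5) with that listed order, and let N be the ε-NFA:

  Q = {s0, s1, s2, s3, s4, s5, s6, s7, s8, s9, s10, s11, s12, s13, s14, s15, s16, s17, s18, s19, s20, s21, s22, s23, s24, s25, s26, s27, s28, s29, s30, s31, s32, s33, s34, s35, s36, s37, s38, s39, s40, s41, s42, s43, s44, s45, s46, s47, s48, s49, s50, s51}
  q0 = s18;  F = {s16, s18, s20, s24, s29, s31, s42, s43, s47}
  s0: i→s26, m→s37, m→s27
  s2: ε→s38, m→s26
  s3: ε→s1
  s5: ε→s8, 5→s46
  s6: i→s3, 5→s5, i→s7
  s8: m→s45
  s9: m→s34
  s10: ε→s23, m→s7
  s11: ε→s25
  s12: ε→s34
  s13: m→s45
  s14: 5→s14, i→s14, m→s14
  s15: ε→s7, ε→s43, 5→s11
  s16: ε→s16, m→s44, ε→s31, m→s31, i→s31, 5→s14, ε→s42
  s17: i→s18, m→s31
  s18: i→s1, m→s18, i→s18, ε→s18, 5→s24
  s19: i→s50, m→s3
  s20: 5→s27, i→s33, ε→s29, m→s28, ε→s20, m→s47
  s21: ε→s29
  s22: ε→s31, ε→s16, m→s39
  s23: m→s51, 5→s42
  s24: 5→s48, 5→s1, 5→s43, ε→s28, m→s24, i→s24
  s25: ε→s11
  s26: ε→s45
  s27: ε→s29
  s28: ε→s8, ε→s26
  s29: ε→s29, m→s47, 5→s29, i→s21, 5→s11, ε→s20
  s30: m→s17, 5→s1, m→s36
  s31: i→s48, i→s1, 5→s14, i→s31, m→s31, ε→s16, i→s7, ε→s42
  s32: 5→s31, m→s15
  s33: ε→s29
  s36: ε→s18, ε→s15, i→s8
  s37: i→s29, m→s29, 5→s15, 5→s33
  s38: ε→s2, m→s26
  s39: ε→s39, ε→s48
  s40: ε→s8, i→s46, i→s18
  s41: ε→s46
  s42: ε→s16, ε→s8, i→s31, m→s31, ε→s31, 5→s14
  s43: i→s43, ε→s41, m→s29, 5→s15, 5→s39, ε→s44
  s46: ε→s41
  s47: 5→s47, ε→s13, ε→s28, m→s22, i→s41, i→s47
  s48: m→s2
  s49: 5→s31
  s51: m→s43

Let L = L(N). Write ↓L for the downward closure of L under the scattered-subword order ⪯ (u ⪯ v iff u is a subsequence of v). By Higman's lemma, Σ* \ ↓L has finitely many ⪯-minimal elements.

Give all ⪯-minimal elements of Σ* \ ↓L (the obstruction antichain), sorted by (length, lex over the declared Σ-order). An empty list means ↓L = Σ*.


A = [55mmm5].

|Q|=52, |F|=9, |δ|=120 (43 ε).
min D↑ (7 st, q0=0, F={6}): 0:m→0,i→0,5→1 1:m→1,i→1,5→2 2:m→3,i→2,5→2 3:m→4,i→3,5→3 4:m→5,i→4,5→4 5:m→5,i→5,5→6 6:m→6,i→6,5→6.
'55mmm5': run [31, 30, 29, 27, 20, 15, 1] end={s14} — reject; 6/6 deletions ∈↓L.
1 words, ⪯-incomp.


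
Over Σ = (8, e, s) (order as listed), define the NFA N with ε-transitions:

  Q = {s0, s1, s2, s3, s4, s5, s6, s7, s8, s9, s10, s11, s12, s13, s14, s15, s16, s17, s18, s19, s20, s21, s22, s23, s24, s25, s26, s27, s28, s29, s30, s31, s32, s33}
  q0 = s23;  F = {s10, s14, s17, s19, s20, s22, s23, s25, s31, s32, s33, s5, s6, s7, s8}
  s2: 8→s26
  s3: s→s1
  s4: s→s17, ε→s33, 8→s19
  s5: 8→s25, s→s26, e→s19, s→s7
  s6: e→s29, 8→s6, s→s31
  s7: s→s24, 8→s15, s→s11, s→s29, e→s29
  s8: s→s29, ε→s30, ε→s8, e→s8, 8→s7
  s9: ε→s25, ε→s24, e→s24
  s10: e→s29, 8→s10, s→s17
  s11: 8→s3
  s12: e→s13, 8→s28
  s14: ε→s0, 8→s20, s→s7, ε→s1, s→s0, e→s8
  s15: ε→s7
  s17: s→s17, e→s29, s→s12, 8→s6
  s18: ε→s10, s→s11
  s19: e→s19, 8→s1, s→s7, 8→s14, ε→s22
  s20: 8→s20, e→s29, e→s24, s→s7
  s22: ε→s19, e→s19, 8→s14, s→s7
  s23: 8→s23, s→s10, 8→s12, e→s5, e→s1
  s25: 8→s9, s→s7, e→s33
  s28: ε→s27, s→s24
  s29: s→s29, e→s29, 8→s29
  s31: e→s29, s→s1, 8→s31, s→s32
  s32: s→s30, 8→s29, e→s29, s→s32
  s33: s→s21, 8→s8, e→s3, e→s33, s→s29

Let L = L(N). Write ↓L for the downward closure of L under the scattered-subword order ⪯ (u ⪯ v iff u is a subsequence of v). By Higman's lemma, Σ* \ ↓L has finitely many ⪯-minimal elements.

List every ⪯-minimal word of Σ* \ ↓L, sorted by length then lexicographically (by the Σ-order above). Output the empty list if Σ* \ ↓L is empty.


Antichain: [se, ess, e8es, ee88e, ss8ss8].

|Q|=34, |F|=15, |δ|=83 (12 ε).
min D↑ (15 st, q0=0, F={6}): 0:8→0,e→1,s→2 1:8→3,e→4,s→5 2:8→2,e→6,s→7 3:8→3,e→8,s→5 4:8→9,e→4,s→5 5:8→5,e→6,s→6 6:8→6,e→6,s→6 7:8→10,e→6,s→7 8:8→11,e→8,s→6 9:8→12,e→11,s→5 10:8→10,e→6,s→13 11:8→5,e→11,s→6 12:8→12,e→6,s→5 13:8→13,e→6,s→14 14:8→6,e→6,s→14 (ε-aug+det+¬).
'se': run [30, 20, 2] end={s13,s29} rej; 2/2 deletions ∈↓L.
'ess': |S_i|=[30, 21, 10, 5] end={s1,s11,s24,s29,s3} rej; 3/3 single-dels accept.
'e8es': N↓-sim [30, 21, 16, 11, 6] end={s1,s11,s21,s24,s29,s3} — reject; 4/4 del acc.
'ee88e': run [30, 21, 16, 12, 8, 2] end={s24,s29} — reject; 5/5 del acc.
'ss8ss8': |S_i|=[30, 20, 14, 10, 6, 4, 1] end={s29} rej; 6/6 del acc.
5 obstructions.


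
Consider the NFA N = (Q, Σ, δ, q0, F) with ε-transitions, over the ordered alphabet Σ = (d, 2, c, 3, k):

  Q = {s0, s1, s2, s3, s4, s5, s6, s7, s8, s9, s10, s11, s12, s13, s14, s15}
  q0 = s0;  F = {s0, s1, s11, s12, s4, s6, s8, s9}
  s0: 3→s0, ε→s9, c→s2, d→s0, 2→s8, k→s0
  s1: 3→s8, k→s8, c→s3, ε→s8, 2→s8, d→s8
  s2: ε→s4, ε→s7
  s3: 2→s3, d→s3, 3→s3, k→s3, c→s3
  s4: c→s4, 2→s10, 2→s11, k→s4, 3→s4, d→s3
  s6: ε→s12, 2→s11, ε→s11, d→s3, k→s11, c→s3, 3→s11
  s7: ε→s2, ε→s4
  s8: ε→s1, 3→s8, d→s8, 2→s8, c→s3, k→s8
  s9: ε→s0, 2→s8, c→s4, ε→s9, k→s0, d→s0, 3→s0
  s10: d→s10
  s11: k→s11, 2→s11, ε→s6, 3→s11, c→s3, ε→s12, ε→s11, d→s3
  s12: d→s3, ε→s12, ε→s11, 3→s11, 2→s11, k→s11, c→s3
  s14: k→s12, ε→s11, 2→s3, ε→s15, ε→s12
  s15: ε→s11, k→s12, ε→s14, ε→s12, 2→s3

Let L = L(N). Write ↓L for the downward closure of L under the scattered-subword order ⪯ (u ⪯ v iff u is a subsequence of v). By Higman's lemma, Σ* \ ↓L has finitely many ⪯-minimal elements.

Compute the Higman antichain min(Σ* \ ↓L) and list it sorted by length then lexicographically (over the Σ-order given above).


|Q|=16, |F|=8, |δ|=73 (22 ε).
min D↑ (5 st, q0=0, F={3}): 0:d→0,2→1,c→2,3→0,k→0 1:d→1,2→1,c→3,3→1,k→1 2:d→3,2→4,c→2,3→2,k→2 3:d→3,2→3,c→3,3→3,k→3 4:d→3,2→4,c→3,3→4,k→4 [Hopcroft].
'2c': N↓-sim [12, 7, 1] end={s3} — reject; 2/2 single-dels accept.
'cd': |S_i|=[12, 8, 2] end={s10,s3} rej; 2/2 del acc.
2 words, ⪯-incomp.

Antichain: [2c, cd].


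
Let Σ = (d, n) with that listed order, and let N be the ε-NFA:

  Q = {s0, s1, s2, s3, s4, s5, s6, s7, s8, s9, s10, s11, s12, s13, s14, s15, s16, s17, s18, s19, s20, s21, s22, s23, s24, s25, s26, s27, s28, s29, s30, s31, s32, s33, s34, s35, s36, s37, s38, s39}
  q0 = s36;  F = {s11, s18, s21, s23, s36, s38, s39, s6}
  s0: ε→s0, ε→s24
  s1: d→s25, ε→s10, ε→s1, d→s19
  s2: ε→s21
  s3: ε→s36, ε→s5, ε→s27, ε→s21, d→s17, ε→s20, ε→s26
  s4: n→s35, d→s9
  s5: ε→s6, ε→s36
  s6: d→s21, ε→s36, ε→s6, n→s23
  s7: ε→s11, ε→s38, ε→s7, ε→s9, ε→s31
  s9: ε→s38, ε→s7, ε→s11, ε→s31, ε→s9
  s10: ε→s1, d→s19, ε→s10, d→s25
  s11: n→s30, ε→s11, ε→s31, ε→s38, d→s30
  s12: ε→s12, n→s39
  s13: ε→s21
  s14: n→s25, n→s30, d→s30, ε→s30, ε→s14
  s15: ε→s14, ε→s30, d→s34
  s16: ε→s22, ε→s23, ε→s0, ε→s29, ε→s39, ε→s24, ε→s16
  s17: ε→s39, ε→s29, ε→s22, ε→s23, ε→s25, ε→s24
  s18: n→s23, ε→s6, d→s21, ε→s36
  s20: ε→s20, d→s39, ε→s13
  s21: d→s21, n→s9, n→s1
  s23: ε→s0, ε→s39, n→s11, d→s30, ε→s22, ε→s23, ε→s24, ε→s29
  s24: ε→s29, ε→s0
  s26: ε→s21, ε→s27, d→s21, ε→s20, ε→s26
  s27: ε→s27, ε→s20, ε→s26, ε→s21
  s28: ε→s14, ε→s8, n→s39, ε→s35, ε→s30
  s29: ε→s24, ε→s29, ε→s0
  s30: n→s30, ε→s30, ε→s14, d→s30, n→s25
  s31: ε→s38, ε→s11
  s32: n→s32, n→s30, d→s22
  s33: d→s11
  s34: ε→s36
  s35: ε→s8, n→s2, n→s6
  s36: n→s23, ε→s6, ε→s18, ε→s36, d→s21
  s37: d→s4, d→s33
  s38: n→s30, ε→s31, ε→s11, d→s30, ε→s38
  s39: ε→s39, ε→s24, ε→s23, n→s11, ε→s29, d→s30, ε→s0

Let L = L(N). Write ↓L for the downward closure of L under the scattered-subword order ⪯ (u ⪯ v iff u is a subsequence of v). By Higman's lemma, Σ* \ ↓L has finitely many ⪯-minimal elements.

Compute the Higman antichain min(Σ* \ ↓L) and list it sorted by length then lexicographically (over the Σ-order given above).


Antichain: [nd, dnn, nnn].

|Q|=40, |F|=8, |δ|=136 (93 ε).
min D↑ (5 st, q0=0, F={4}): 0:d→1,n→2 1:d→1,n→3 2:d→4,n→3 3:d→4,n→4 4:d→4,n→4.
'nd': run [21, 17, 4] end={s14,s19,s25,s30} rej; 2/2 deletions ∈↓L.
'dnn': run [21, 12, 11, 3] end={s14,s25,s30} — reject; 3/3 del acc.
'nnn': run [21, 17, 6, 3] end={s14,s25,s30} rej; 3/3 single-dels accept.
3 minimals (antichain).


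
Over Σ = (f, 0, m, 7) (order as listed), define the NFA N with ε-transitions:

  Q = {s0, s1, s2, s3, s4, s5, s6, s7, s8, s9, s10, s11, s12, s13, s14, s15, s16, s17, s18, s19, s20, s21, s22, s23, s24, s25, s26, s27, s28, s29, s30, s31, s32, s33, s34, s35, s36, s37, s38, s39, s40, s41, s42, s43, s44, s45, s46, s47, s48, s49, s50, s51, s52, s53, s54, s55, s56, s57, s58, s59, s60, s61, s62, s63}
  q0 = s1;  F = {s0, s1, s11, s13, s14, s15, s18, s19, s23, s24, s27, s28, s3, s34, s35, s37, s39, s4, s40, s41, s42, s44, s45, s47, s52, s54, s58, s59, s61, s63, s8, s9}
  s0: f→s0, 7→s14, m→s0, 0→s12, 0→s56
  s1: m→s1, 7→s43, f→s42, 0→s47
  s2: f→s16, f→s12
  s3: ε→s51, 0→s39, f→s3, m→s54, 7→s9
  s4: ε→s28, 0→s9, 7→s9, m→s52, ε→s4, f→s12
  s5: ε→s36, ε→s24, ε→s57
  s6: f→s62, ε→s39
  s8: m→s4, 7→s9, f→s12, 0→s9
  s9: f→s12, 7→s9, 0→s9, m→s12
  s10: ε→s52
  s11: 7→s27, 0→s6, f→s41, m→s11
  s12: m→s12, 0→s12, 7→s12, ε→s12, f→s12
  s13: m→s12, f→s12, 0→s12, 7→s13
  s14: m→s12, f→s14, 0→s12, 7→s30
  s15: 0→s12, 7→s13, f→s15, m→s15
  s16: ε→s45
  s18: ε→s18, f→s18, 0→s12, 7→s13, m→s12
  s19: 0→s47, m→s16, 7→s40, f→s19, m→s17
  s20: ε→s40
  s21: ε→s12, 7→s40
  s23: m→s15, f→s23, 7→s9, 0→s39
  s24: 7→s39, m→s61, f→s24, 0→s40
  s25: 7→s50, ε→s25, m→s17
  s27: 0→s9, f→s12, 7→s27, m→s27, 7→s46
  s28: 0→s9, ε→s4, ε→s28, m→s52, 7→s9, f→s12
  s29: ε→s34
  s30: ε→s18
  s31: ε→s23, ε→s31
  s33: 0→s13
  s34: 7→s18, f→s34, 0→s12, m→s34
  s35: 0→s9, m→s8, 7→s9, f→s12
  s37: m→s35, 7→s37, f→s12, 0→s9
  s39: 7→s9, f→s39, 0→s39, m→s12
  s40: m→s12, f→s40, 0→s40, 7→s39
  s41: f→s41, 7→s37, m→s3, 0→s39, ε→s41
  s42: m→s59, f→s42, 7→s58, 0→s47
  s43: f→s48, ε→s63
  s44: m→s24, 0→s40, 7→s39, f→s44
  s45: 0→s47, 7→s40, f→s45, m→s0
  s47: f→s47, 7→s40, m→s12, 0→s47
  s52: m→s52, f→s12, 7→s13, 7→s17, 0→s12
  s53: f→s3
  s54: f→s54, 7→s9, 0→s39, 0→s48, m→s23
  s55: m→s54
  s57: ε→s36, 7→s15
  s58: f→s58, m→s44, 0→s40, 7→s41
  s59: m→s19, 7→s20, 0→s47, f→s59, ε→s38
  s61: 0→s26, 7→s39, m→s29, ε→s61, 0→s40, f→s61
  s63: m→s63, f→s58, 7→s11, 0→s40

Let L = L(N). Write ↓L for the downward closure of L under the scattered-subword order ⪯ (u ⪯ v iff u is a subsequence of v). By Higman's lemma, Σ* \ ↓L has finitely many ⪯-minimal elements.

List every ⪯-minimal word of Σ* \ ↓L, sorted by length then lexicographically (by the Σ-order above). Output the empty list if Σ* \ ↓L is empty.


Antichain: [0m, fm7m, 777f, fmmmm0].

|Q|=64, |F|=32, |δ|=174 (25 ε).
min D↑ (32 st, q0=0, F={6}): 0:f→1,0→2,m→0,7→3 1:f→1,0→2,m→4,7→5 2:f→2,0→2,m→6,7→7 3:f→5,0→7,m→3,7→8 4:f→4,0→2,m→9,7→7 5:f→5,0→7,m→10,7→11 6:f→6,0→6,m→6,7→6 7:f→7,0→7,m→6,7→12 8:f→11,0→12,m→8,7→13 9:f→9,0→2,m→14,7→7 10:f→10,0→7,m→15,7→12 11:f→11,0→12,m→16,7→17 12:f→12,0→12,m→6,7→18 13:f→6,0→18,m→13,7→13 14:f→14,0→2,m→19,7→7 15:f→15,0→7,m→20,7→12 16:f→16,0→12,m→21,7→18 17:f→6,0→18,m→22,7→17 18:f→6,0→18,m→6,7→18 19:f→19,0→6,m→19,7→23 20:f→20,0→7,m→24,7→12 21:f→21,0→12,m→25,7→18 22:f→6,0→18,m→26,7→18 23:f→23,0→6,m→6,7→27 24:f→24,0→6,m→24,7→27 25:f→25,0→12,m→28,7→18 26:f→6,0→18,m→29,7→18 27:f→27,0→6,m→6,7→30 28:f→28,0→6,m→28,7→30 29:f→6,0→18,m→31,7→18 30:f→6,0→6,m→6,7→30 31:f→6,0→6,m→31,7→30.
'0m': |S_i|=[47, 10, 1] end={s12} — reject; 2/2 del acc.
'fm7m': N↓-sim [47, 40, 35, 10, 1] end={s12} — reject; 4/4 deletions ∈↓L.
'777f': run [47, 37, 25, 12, 1] end={s12} ∉↓L; 4/4 del acc.
'fmmmm0': |S_i|=[47, 40, 35, 28, 23, 12, 2] end={s12,s56} rej; 6/6 single-dels accept.
4 words, ⪯-incomp.


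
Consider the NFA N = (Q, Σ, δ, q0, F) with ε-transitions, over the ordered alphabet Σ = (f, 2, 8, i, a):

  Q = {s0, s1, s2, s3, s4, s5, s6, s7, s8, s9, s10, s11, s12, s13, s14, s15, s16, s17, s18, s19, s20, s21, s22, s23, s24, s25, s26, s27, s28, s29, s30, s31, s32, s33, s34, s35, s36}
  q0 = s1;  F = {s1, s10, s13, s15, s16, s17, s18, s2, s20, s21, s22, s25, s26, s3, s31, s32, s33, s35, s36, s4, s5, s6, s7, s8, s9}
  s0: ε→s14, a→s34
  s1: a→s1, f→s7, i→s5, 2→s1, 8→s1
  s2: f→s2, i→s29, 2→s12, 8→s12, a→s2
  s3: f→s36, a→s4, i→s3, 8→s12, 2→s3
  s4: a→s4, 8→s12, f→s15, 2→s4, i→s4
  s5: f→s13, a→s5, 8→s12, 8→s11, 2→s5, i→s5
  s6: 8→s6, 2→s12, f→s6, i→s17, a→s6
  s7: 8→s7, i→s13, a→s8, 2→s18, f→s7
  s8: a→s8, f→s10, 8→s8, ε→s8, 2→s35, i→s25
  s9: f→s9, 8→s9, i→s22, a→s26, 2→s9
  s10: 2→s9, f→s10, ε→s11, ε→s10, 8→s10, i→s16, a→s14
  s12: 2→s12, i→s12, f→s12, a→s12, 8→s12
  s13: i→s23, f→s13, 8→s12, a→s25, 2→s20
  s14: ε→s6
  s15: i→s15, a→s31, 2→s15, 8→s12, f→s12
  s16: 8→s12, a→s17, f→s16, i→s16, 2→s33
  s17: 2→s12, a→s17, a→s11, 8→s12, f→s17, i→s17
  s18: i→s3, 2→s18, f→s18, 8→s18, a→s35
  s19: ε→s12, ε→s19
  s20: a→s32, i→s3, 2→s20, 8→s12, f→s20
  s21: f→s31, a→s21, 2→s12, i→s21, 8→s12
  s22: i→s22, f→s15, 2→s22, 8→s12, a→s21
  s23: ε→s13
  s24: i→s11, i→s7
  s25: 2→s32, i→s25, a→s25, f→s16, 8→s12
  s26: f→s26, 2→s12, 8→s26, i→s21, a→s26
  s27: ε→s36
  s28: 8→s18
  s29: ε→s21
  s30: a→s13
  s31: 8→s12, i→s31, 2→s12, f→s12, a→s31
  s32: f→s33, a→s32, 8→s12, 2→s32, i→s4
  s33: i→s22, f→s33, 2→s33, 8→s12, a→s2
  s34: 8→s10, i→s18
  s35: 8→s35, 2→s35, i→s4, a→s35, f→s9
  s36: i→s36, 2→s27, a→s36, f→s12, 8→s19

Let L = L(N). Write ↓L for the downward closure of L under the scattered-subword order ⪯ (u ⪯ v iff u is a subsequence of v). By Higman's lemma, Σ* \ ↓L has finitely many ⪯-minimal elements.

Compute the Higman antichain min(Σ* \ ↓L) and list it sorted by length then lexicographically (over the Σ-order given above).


min(Σ*\↓L) = [i8, f2iff, fafa2].

|Q|=37, |F|=25, |δ|=149 (10 ε).
min D↑ (26 st, q0=0, F={6}): 0:f→1,2→0,8→0,i→2,a→0 1:f→1,2→3,8→1,i→4,a→5 2:f→4,2→2,8→6,i→2,a→2 3:f→3,2→3,8→3,i→7,a→8 4:f→4,2→9,8→6,i→4,a→10 5:f→11,2→8,8→5,i→10,a→5 6:f→6,2→6,8→6,i→6,a→6 7:f→12,2→7,8→6,i→7,a→13 8:f→14,2→8,8→8,i→13,a→8 9:f→9,2→9,8→6,i→7,a→15 10:f→16,2→15,8→6,i→10,a→10 11:f→11,2→14,8→11,i→16,a→17 12:f→6,2→12,8→6,i→12,a→12 13:f→18,2→13,8→6,i→13,a→13 14:f→14,2→14,8→14,i→19,a→20 15:f→21,2→15,8→6,i→13,a→15 16:f→16,2→21,8→6,i→16,a→22 17:f→17,2→6,8→17,i→22,a→17 18:f→6,2→18,8→6,i→18,a→23 19:f→18,2→19,8→6,i→19,a→24 20:f→20,2→6,8→20,i→24,a→20 21:f→21,2→21,8→6,i→19,a→25 22:f→22,2→6,8→6,i→22,a→22 23:f→6,2→6,8→6,i→23,a→23 24:f→23,2→6,8→6,i→24,a→24 25:f→25,2→6,8→6,i→24,a→25.
'i8': N↓-sim [32, 22, 3] end={s11,s12,s19} — reject; 2/2 del acc.
'f2iff': |S_i|=[32, 30, 19, 11, 6, 1] end={s12} rej; 5/5 single-dels accept.
'fafa2': |S_i|=[32, 30, 24, 16, 10, 1] end={s12} — reject; 5/5 single-dels accept.
3 minimals (antichain).
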